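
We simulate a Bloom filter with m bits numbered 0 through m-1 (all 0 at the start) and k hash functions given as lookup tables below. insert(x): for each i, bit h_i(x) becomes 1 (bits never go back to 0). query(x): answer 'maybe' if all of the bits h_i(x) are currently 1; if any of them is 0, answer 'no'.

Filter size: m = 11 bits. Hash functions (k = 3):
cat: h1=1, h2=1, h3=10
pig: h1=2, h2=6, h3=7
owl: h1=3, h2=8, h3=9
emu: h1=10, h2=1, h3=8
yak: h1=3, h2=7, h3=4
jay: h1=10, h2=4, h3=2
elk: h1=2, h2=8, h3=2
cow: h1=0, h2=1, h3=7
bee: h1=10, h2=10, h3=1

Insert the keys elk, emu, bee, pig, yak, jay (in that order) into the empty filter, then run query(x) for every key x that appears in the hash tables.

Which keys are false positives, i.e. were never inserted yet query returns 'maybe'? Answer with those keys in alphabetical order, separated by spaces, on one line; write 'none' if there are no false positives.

Answer: cat

Derivation:
Start: bits=00000000000
After insert 'elk': sets bits 2 8 -> bits=00100000100
After insert 'emu': sets bits 1 8 10 -> bits=01100000101
After insert 'bee': sets bits 1 10 -> bits=01100000101
After insert 'pig': sets bits 2 6 7 -> bits=01100011101
After insert 'yak': sets bits 3 4 7 -> bits=01111011101
After insert 'jay': sets bits 2 4 10 -> bits=01111011101
Not inserted: cat cow owl — query each against bits=01111011101:
query cat: checks bit1=1, bit10=1 (all 1) -> maybe => FALSE POSITIVE
query cow: checks bit0=0, bit1=1, bit7=1 (has a 0) -> no => not a false positive
query owl: checks bit3=1, bit8=1, bit9=0 (has a 0) -> no => not a false positive
False positives (alphabetical): cat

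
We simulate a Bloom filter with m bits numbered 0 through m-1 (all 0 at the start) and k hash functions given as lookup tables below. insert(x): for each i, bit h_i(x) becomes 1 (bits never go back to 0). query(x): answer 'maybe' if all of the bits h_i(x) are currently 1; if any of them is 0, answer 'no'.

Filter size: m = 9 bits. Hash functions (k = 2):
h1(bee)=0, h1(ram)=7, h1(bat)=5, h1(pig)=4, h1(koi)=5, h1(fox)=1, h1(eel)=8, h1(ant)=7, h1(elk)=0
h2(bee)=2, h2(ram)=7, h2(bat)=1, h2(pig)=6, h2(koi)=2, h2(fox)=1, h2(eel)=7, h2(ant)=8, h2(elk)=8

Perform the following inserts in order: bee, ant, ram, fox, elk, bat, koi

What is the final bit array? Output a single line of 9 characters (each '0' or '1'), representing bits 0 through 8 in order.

Start: bits=000000000
After insert 'bee': sets bits 0 2 -> bits=101000000
After insert 'ant': sets bits 7 8 -> bits=101000011
After insert 'ram': sets bits 7 -> bits=101000011
After insert 'fox': sets bits 1 -> bits=111000011
After insert 'elk': sets bits 0 8 -> bits=111000011
After insert 'bat': sets bits 1 5 -> bits=111001011
After insert 'koi': sets bits 2 5 -> bits=111001011

Answer: 111001011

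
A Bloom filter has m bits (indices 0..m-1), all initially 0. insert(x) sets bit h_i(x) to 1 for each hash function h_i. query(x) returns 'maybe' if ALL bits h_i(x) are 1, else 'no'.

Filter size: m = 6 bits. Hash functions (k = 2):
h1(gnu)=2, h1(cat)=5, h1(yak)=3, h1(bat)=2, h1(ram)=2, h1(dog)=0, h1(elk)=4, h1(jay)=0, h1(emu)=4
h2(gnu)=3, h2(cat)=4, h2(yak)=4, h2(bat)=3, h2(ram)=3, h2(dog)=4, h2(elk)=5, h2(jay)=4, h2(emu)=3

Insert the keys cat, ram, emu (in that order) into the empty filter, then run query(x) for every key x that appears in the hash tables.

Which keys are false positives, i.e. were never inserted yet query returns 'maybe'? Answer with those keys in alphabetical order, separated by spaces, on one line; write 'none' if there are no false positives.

Answer: bat elk gnu yak

Derivation:
Start: bits=000000
After insert 'cat': sets bits 4 5 -> bits=000011
After insert 'ram': sets bits 2 3 -> bits=001111
After insert 'emu': sets bits 3 4 -> bits=001111
Not inserted: bat dog elk gnu jay yak — query each against bits=001111:
query bat: checks bit2=1, bit3=1 (all 1) -> maybe => FALSE POSITIVE
query dog: checks bit0=0, bit4=1 (has a 0) -> no => not a false positive
query elk: checks bit4=1, bit5=1 (all 1) -> maybe => FALSE POSITIVE
query gnu: checks bit2=1, bit3=1 (all 1) -> maybe => FALSE POSITIVE
query jay: checks bit0=0, bit4=1 (has a 0) -> no => not a false positive
query yak: checks bit3=1, bit4=1 (all 1) -> maybe => FALSE POSITIVE
False positives (alphabetical): bat elk gnu yak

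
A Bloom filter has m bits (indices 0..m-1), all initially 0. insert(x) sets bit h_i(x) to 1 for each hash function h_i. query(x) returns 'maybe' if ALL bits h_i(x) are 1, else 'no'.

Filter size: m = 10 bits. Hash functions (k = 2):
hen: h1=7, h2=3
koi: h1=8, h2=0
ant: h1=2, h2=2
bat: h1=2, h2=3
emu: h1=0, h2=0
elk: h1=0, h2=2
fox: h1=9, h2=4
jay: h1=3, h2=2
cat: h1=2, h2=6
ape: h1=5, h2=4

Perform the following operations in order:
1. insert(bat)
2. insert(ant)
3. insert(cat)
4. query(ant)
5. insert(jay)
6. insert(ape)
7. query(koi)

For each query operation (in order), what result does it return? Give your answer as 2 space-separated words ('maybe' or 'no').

Start: bits=0000000000
Op 1: insert bat -> sets bits 2 3 -> bits=0011000000
Op 2: insert ant -> sets bits 2 -> bits=0011000000
Op 3: insert cat -> sets bits 2 6 -> bits=0011001000
Op 4: query ant -> checks bit2=1 (all 1) -> maybe
Op 5: insert jay -> sets bits 2 3 -> bits=0011001000
Op 6: insert ape -> sets bits 4 5 -> bits=0011111000
Op 7: query koi -> checks bit0=0, bit8=0 (has a 0) -> no
Query results in order: maybe no

Answer: maybe no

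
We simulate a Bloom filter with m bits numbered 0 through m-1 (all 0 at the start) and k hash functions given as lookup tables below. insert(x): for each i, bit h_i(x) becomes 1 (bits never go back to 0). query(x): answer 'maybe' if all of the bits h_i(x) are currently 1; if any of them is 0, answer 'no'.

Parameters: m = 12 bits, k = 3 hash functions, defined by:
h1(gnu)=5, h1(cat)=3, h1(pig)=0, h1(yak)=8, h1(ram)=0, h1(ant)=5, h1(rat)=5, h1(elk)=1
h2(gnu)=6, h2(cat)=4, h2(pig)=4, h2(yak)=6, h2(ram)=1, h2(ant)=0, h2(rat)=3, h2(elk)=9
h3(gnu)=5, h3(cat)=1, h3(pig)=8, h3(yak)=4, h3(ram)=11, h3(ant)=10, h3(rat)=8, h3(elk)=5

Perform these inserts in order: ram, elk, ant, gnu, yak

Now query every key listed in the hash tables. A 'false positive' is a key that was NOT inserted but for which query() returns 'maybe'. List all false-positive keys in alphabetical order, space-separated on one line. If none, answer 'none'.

Answer: pig

Derivation:
Start: bits=000000000000
After insert 'ram': sets bits 0 1 11 -> bits=110000000001
After insert 'elk': sets bits 1 5 9 -> bits=110001000101
After insert 'ant': sets bits 0 5 10 -> bits=110001000111
After insert 'gnu': sets bits 5 6 -> bits=110001100111
After insert 'yak': sets bits 4 6 8 -> bits=110011101111
Not inserted: cat pig rat — query each against bits=110011101111:
query cat: checks bit1=1, bit3=0, bit4=1 (has a 0) -> no => not a false positive
query pig: checks bit0=1, bit4=1, bit8=1 (all 1) -> maybe => FALSE POSITIVE
query rat: checks bit3=0, bit5=1, bit8=1 (has a 0) -> no => not a false positive
False positives (alphabetical): pig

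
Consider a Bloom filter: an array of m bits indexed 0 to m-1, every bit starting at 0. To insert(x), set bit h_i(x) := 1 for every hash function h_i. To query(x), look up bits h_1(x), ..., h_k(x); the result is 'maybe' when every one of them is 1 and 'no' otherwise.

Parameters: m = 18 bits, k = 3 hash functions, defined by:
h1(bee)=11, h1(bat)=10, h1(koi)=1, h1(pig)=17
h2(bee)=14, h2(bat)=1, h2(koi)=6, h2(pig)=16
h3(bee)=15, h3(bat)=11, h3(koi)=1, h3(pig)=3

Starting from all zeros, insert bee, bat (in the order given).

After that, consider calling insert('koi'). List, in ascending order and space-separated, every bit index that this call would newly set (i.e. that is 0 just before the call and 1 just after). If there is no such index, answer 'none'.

Answer: 6

Derivation:
Start: bits=000000000000000000
After insert 'bee': sets bits 11 14 15 -> bits=000000000001001100
After insert 'bat': sets bits 1 10 11 -> bits=010000000011001100
insert 'koi' would touch bits 1 6; currently bit1=1, bit6=0
Bits that are 0 among those (would change 0->1): 6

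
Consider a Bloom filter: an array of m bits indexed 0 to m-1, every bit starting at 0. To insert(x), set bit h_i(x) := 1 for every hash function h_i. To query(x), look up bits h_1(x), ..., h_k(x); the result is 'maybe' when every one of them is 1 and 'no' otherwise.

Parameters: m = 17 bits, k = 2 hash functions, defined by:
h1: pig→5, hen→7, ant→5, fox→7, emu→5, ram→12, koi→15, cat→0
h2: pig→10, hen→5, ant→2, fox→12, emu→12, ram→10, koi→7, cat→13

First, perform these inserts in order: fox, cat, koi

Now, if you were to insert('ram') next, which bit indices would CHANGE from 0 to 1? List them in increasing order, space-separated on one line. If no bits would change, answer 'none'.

Start: bits=00000000000000000
After insert 'fox': sets bits 7 12 -> bits=00000001000010000
After insert 'cat': sets bits 0 13 -> bits=10000001000011000
After insert 'koi': sets bits 7 15 -> bits=10000001000011010
insert 'ram' would touch bits 10 12; currently bit10=0, bit12=1
Bits that are 0 among those (would change 0->1): 10

Answer: 10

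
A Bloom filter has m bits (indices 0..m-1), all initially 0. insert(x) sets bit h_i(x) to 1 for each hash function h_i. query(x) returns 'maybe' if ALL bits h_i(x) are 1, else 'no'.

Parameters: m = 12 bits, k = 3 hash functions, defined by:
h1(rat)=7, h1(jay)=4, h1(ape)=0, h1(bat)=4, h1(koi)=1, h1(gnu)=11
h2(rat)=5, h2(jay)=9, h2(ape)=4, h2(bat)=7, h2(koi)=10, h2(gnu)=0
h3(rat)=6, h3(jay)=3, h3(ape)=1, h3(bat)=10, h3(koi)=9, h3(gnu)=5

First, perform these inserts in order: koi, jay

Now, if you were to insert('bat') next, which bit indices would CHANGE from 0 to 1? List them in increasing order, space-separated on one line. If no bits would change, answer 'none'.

Answer: 7

Derivation:
Start: bits=000000000000
After insert 'koi': sets bits 1 9 10 -> bits=010000000110
After insert 'jay': sets bits 3 4 9 -> bits=010110000110
insert 'bat' would touch bits 4 7 10; currently bit4=1, bit7=0, bit10=1
Bits that are 0 among those (would change 0->1): 7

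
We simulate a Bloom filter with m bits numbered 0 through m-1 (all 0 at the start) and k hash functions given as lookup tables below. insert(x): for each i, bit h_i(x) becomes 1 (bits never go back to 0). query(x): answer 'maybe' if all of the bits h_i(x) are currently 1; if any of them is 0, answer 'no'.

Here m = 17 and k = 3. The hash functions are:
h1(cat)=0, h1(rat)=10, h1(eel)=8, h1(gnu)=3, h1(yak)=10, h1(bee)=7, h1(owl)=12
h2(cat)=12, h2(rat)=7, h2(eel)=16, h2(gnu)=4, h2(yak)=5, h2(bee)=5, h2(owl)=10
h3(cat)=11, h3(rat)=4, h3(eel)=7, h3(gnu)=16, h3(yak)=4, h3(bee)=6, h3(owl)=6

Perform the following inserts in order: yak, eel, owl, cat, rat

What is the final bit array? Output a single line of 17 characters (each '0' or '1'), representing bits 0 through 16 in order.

Answer: 10001111101110001

Derivation:
Start: bits=00000000000000000
After insert 'yak': sets bits 4 5 10 -> bits=00001100001000000
After insert 'eel': sets bits 7 8 16 -> bits=00001101101000001
After insert 'owl': sets bits 6 10 12 -> bits=00001111101010001
After insert 'cat': sets bits 0 11 12 -> bits=10001111101110001
After insert 'rat': sets bits 4 7 10 -> bits=10001111101110001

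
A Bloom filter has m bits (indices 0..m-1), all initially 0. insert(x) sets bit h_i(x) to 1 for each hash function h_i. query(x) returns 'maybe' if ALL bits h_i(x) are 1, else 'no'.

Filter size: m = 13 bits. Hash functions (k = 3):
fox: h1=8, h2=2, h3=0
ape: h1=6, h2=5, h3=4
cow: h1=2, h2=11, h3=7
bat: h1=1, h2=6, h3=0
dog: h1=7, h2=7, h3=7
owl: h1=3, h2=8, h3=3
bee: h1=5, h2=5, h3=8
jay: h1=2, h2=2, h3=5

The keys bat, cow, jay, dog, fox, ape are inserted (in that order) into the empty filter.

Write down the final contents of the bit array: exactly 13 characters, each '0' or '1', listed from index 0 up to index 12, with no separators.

Start: bits=0000000000000
After insert 'bat': sets bits 0 1 6 -> bits=1100001000000
After insert 'cow': sets bits 2 7 11 -> bits=1110001100010
After insert 'jay': sets bits 2 5 -> bits=1110011100010
After insert 'dog': sets bits 7 -> bits=1110011100010
After insert 'fox': sets bits 0 2 8 -> bits=1110011110010
After insert 'ape': sets bits 4 5 6 -> bits=1110111110010

Answer: 1110111110010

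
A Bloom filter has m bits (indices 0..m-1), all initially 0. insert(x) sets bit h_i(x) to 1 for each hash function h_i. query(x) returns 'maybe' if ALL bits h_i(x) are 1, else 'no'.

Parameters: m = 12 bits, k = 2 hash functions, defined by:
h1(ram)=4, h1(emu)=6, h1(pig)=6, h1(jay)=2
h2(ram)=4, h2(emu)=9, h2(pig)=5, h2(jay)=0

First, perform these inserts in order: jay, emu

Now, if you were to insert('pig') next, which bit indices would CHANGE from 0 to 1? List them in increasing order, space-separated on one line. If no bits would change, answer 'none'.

Start: bits=000000000000
After insert 'jay': sets bits 0 2 -> bits=101000000000
After insert 'emu': sets bits 6 9 -> bits=101000100100
insert 'pig' would touch bits 5 6; currently bit5=0, bit6=1
Bits that are 0 among those (would change 0->1): 5

Answer: 5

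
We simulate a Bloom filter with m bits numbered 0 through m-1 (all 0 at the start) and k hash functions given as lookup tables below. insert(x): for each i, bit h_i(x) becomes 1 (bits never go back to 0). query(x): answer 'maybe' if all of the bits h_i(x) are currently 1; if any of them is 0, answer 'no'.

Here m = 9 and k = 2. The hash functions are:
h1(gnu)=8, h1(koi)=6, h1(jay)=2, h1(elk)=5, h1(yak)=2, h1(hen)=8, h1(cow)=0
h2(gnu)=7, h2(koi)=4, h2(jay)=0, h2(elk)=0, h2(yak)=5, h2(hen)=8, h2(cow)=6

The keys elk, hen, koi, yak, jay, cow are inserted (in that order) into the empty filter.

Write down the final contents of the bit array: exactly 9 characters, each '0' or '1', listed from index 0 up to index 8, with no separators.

Start: bits=000000000
After insert 'elk': sets bits 0 5 -> bits=100001000
After insert 'hen': sets bits 8 -> bits=100001001
After insert 'koi': sets bits 4 6 -> bits=100011101
After insert 'yak': sets bits 2 5 -> bits=101011101
After insert 'jay': sets bits 0 2 -> bits=101011101
After insert 'cow': sets bits 0 6 -> bits=101011101

Answer: 101011101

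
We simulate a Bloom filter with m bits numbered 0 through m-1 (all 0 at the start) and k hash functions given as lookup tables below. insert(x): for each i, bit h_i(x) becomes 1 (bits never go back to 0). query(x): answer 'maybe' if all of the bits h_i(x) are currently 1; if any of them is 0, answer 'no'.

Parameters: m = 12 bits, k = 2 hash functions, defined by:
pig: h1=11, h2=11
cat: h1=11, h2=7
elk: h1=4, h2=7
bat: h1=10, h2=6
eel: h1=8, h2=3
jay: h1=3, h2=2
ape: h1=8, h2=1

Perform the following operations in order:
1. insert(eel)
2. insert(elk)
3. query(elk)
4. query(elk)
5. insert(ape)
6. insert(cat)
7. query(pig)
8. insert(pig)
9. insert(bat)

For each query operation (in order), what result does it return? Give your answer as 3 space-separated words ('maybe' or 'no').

Answer: maybe maybe maybe

Derivation:
Start: bits=000000000000
Op 1: insert eel -> sets bits 3 8 -> bits=000100001000
Op 2: insert elk -> sets bits 4 7 -> bits=000110011000
Op 3: query elk -> checks bit4=1, bit7=1 (all 1) -> maybe
Op 4: query elk -> checks bit4=1, bit7=1 (all 1) -> maybe
Op 5: insert ape -> sets bits 1 8 -> bits=010110011000
Op 6: insert cat -> sets bits 7 11 -> bits=010110011001
Op 7: query pig -> checks bit11=1 (all 1) -> maybe
Op 8: insert pig -> sets bits 11 -> bits=010110011001
Op 9: insert bat -> sets bits 6 10 -> bits=010110111011
Query results in order: maybe maybe maybe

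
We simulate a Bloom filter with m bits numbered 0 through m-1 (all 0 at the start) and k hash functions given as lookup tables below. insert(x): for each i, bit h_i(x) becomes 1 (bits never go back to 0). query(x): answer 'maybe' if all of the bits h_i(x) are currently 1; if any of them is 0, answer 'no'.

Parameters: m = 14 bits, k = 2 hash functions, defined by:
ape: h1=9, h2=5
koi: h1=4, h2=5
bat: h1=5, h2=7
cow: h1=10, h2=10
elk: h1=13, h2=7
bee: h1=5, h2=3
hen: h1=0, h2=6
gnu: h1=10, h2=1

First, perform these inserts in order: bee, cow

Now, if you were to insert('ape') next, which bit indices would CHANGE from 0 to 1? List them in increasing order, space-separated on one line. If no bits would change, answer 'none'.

Answer: 9

Derivation:
Start: bits=00000000000000
After insert 'bee': sets bits 3 5 -> bits=00010100000000
After insert 'cow': sets bits 10 -> bits=00010100001000
insert 'ape' would touch bits 5 9; currently bit5=1, bit9=0
Bits that are 0 among those (would change 0->1): 9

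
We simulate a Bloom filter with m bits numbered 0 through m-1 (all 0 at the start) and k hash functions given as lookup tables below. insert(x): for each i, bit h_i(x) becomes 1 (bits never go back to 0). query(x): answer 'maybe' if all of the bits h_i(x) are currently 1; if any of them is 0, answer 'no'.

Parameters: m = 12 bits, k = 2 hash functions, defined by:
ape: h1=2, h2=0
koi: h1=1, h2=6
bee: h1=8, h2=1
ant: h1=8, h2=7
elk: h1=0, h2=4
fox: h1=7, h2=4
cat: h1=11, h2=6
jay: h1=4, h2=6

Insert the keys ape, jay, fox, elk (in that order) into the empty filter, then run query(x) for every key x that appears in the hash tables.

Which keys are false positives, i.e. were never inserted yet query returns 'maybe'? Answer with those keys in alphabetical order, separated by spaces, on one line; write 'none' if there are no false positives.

Start: bits=000000000000
After insert 'ape': sets bits 0 2 -> bits=101000000000
After insert 'jay': sets bits 4 6 -> bits=101010100000
After insert 'fox': sets bits 4 7 -> bits=101010110000
After insert 'elk': sets bits 0 4 -> bits=101010110000
Not inserted: ant bee cat koi — query each against bits=101010110000:
query ant: checks bit7=1, bit8=0 (has a 0) -> no => not a false positive
query bee: checks bit1=0, bit8=0 (has a 0) -> no => not a false positive
query cat: checks bit6=1, bit11=0 (has a 0) -> no => not a false positive
query koi: checks bit1=0, bit6=1 (has a 0) -> no => not a false positive
False positives (alphabetical): none

Answer: none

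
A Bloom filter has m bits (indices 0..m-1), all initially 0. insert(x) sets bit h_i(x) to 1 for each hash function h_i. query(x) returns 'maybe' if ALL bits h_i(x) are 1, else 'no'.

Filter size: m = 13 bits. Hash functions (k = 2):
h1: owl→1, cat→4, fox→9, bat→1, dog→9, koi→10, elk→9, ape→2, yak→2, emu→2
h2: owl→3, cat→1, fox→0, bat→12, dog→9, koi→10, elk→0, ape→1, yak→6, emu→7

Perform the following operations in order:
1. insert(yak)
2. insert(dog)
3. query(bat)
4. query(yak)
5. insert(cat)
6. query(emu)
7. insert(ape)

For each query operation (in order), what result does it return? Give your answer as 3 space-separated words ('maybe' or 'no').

Answer: no maybe no

Derivation:
Start: bits=0000000000000
Op 1: insert yak -> sets bits 2 6 -> bits=0010001000000
Op 2: insert dog -> sets bits 9 -> bits=0010001001000
Op 3: query bat -> checks bit1=0, bit12=0 (has a 0) -> no
Op 4: query yak -> checks bit2=1, bit6=1 (all 1) -> maybe
Op 5: insert cat -> sets bits 1 4 -> bits=0110101001000
Op 6: query emu -> checks bit2=1, bit7=0 (has a 0) -> no
Op 7: insert ape -> sets bits 1 2 -> bits=0110101001000
Query results in order: no maybe no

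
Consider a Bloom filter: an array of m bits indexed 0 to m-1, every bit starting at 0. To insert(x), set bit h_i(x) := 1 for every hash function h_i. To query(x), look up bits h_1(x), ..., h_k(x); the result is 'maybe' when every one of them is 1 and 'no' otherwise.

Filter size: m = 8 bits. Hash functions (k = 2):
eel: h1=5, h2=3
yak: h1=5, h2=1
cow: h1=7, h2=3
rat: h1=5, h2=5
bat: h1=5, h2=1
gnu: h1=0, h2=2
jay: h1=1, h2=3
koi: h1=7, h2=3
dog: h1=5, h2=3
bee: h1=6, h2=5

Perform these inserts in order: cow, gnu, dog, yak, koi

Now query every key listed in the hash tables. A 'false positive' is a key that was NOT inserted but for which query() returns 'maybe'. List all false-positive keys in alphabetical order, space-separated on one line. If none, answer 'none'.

Start: bits=00000000
After insert 'cow': sets bits 3 7 -> bits=00010001
After insert 'gnu': sets bits 0 2 -> bits=10110001
After insert 'dog': sets bits 3 5 -> bits=10110101
After insert 'yak': sets bits 1 5 -> bits=11110101
After insert 'koi': sets bits 3 7 -> bits=11110101
Not inserted: bat bee eel jay rat — query each against bits=11110101:
query bat: checks bit1=1, bit5=1 (all 1) -> maybe => FALSE POSITIVE
query bee: checks bit5=1, bit6=0 (has a 0) -> no => not a false positive
query eel: checks bit3=1, bit5=1 (all 1) -> maybe => FALSE POSITIVE
query jay: checks bit1=1, bit3=1 (all 1) -> maybe => FALSE POSITIVE
query rat: checks bit5=1 (all 1) -> maybe => FALSE POSITIVE
False positives (alphabetical): bat eel jay rat

Answer: bat eel jay rat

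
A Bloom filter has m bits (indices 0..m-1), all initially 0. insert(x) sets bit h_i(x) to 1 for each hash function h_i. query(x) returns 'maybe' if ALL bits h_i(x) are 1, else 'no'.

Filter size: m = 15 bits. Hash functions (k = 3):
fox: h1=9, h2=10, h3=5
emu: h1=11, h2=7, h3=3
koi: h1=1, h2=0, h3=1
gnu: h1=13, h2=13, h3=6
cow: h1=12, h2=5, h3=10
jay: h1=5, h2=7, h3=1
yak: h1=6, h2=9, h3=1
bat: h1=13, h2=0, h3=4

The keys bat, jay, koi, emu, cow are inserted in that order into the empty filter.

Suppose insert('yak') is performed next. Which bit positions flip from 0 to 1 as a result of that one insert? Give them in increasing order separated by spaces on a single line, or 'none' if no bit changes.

Start: bits=000000000000000
After insert 'bat': sets bits 0 4 13 -> bits=100010000000010
After insert 'jay': sets bits 1 5 7 -> bits=110011010000010
After insert 'koi': sets bits 0 1 -> bits=110011010000010
After insert 'emu': sets bits 3 7 11 -> bits=110111010001010
After insert 'cow': sets bits 5 10 12 -> bits=110111010011110
insert 'yak' would touch bits 1 6 9; currently bit1=1, bit6=0, bit9=0
Bits that are 0 among those (would change 0->1): 6 9

Answer: 6 9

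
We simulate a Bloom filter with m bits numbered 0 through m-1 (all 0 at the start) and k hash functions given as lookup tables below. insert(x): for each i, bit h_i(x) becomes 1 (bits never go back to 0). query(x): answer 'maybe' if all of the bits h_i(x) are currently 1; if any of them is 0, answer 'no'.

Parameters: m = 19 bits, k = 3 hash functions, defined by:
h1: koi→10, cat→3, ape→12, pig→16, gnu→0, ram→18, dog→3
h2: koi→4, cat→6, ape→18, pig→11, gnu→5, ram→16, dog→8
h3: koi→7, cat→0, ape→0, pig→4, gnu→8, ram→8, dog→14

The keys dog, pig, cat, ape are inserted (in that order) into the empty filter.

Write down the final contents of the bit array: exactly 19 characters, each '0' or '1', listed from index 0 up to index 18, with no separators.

Start: bits=0000000000000000000
After insert 'dog': sets bits 3 8 14 -> bits=0001000010000010000
After insert 'pig': sets bits 4 11 16 -> bits=0001100010010010100
After insert 'cat': sets bits 0 3 6 -> bits=1001101010010010100
After insert 'ape': sets bits 0 12 18 -> bits=1001101010011010101

Answer: 1001101010011010101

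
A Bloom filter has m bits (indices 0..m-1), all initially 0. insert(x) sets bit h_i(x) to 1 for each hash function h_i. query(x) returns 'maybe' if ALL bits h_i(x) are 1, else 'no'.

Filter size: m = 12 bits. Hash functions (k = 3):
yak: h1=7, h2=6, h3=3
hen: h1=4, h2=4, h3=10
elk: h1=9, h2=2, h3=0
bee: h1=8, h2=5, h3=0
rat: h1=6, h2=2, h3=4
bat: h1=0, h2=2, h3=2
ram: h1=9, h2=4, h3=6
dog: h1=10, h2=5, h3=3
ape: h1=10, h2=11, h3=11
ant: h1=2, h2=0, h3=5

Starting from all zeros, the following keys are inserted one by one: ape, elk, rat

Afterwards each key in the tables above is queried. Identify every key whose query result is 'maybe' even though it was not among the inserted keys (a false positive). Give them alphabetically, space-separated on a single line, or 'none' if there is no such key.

Answer: bat hen ram

Derivation:
Start: bits=000000000000
After insert 'ape': sets bits 10 11 -> bits=000000000011
After insert 'elk': sets bits 0 2 9 -> bits=101000000111
After insert 'rat': sets bits 2 4 6 -> bits=101010100111
Not inserted: ant bat bee dog hen ram yak — query each against bits=101010100111:
query ant: checks bit0=1, bit2=1, bit5=0 (has a 0) -> no => not a false positive
query bat: checks bit0=1, bit2=1 (all 1) -> maybe => FALSE POSITIVE
query bee: checks bit0=1, bit5=0, bit8=0 (has a 0) -> no => not a false positive
query dog: checks bit3=0, bit5=0, bit10=1 (has a 0) -> no => not a false positive
query hen: checks bit4=1, bit10=1 (all 1) -> maybe => FALSE POSITIVE
query ram: checks bit4=1, bit6=1, bit9=1 (all 1) -> maybe => FALSE POSITIVE
query yak: checks bit3=0, bit6=1, bit7=0 (has a 0) -> no => not a false positive
False positives (alphabetical): bat hen ram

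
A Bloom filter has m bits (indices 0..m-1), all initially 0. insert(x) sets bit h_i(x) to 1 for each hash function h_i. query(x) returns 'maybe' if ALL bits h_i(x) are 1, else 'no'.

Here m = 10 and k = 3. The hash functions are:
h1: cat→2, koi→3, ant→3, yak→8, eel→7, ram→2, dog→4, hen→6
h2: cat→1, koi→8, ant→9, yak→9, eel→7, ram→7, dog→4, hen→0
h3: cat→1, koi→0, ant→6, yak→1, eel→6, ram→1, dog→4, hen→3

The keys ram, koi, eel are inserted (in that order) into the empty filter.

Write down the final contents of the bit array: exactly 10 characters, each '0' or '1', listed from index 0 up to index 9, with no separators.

Answer: 1111001110

Derivation:
Start: bits=0000000000
After insert 'ram': sets bits 1 2 7 -> bits=0110000100
After insert 'koi': sets bits 0 3 8 -> bits=1111000110
After insert 'eel': sets bits 6 7 -> bits=1111001110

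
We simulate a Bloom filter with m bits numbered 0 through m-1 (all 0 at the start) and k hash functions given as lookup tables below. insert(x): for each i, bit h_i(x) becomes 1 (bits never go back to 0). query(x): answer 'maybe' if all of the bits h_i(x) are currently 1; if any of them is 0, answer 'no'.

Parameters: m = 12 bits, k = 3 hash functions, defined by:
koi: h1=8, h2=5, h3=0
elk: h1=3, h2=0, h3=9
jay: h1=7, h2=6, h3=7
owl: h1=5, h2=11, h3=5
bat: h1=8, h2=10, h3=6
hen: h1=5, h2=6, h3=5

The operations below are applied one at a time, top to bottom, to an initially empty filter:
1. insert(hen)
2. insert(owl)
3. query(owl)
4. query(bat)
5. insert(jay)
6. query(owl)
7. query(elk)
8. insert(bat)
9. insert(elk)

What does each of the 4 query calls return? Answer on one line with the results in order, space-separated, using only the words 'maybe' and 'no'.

Answer: maybe no maybe no

Derivation:
Start: bits=000000000000
Op 1: insert hen -> sets bits 5 6 -> bits=000001100000
Op 2: insert owl -> sets bits 5 11 -> bits=000001100001
Op 3: query owl -> checks bit5=1, bit11=1 (all 1) -> maybe
Op 4: query bat -> checks bit6=1, bit8=0, bit10=0 (has a 0) -> no
Op 5: insert jay -> sets bits 6 7 -> bits=000001110001
Op 6: query owl -> checks bit5=1, bit11=1 (all 1) -> maybe
Op 7: query elk -> checks bit0=0, bit3=0, bit9=0 (has a 0) -> no
Op 8: insert bat -> sets bits 6 8 10 -> bits=000001111011
Op 9: insert elk -> sets bits 0 3 9 -> bits=100101111111
Query results in order: maybe no maybe no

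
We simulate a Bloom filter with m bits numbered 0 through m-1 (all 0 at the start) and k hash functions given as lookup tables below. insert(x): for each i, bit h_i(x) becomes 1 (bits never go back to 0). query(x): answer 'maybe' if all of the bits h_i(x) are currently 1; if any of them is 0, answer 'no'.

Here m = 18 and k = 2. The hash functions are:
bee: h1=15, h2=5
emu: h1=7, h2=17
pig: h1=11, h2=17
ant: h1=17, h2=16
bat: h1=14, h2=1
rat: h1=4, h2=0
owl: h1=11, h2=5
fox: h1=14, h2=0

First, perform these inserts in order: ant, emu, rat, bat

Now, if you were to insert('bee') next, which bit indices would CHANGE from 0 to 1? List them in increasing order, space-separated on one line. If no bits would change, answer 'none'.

Answer: 5 15

Derivation:
Start: bits=000000000000000000
After insert 'ant': sets bits 16 17 -> bits=000000000000000011
After insert 'emu': sets bits 7 17 -> bits=000000010000000011
After insert 'rat': sets bits 0 4 -> bits=100010010000000011
After insert 'bat': sets bits 1 14 -> bits=110010010000001011
insert 'bee' would touch bits 5 15; currently bit5=0, bit15=0
Bits that are 0 among those (would change 0->1): 5 15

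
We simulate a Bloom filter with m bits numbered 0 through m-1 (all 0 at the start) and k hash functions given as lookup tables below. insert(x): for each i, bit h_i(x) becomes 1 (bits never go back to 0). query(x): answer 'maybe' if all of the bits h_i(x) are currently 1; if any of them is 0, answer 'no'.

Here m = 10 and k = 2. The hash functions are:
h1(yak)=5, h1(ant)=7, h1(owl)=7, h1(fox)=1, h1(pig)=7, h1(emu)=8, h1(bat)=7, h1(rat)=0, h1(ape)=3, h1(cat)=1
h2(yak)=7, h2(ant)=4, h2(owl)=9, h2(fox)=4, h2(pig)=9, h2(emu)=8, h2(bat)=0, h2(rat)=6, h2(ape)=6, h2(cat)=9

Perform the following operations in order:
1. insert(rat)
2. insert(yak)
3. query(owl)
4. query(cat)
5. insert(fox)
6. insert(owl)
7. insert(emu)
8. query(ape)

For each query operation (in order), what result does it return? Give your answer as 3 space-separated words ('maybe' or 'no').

Answer: no no no

Derivation:
Start: bits=0000000000
Op 1: insert rat -> sets bits 0 6 -> bits=1000001000
Op 2: insert yak -> sets bits 5 7 -> bits=1000011100
Op 3: query owl -> checks bit7=1, bit9=0 (has a 0) -> no
Op 4: query cat -> checks bit1=0, bit9=0 (has a 0) -> no
Op 5: insert fox -> sets bits 1 4 -> bits=1100111100
Op 6: insert owl -> sets bits 7 9 -> bits=1100111101
Op 7: insert emu -> sets bits 8 -> bits=1100111111
Op 8: query ape -> checks bit3=0, bit6=1 (has a 0) -> no
Query results in order: no no no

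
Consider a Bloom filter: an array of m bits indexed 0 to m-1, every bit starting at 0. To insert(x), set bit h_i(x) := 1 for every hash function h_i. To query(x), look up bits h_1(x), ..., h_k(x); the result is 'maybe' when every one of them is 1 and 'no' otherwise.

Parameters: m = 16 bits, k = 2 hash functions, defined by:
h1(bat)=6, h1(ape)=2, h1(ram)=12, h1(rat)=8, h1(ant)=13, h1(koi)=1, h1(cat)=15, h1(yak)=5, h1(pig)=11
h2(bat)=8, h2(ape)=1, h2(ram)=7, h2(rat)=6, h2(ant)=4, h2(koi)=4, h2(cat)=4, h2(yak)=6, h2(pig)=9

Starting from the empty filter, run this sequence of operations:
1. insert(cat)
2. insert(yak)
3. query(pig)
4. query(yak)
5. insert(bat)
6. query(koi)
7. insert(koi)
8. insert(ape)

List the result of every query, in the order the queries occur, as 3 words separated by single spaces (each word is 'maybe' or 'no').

Start: bits=0000000000000000
Op 1: insert cat -> sets bits 4 15 -> bits=0000100000000001
Op 2: insert yak -> sets bits 5 6 -> bits=0000111000000001
Op 3: query pig -> checks bit9=0, bit11=0 (has a 0) -> no
Op 4: query yak -> checks bit5=1, bit6=1 (all 1) -> maybe
Op 5: insert bat -> sets bits 6 8 -> bits=0000111010000001
Op 6: query koi -> checks bit1=0, bit4=1 (has a 0) -> no
Op 7: insert koi -> sets bits 1 4 -> bits=0100111010000001
Op 8: insert ape -> sets bits 1 2 -> bits=0110111010000001
Query results in order: no maybe no

Answer: no maybe no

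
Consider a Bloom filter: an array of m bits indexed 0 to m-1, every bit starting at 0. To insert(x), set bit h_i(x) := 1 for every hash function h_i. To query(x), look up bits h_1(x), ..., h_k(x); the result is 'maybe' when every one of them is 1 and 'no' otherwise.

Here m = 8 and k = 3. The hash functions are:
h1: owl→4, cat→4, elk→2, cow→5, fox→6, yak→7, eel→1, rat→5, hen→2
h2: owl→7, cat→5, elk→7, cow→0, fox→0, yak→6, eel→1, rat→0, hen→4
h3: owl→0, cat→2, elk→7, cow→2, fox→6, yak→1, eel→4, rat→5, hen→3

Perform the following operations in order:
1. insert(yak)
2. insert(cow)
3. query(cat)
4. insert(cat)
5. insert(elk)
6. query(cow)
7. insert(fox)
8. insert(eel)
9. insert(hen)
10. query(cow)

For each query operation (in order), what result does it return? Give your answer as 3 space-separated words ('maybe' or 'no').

Start: bits=00000000
Op 1: insert yak -> sets bits 1 6 7 -> bits=01000011
Op 2: insert cow -> sets bits 0 2 5 -> bits=11100111
Op 3: query cat -> checks bit2=1, bit4=0, bit5=1 (has a 0) -> no
Op 4: insert cat -> sets bits 2 4 5 -> bits=11101111
Op 5: insert elk -> sets bits 2 7 -> bits=11101111
Op 6: query cow -> checks bit0=1, bit2=1, bit5=1 (all 1) -> maybe
Op 7: insert fox -> sets bits 0 6 -> bits=11101111
Op 8: insert eel -> sets bits 1 4 -> bits=11101111
Op 9: insert hen -> sets bits 2 3 4 -> bits=11111111
Op 10: query cow -> checks bit0=1, bit2=1, bit5=1 (all 1) -> maybe
Query results in order: no maybe maybe

Answer: no maybe maybe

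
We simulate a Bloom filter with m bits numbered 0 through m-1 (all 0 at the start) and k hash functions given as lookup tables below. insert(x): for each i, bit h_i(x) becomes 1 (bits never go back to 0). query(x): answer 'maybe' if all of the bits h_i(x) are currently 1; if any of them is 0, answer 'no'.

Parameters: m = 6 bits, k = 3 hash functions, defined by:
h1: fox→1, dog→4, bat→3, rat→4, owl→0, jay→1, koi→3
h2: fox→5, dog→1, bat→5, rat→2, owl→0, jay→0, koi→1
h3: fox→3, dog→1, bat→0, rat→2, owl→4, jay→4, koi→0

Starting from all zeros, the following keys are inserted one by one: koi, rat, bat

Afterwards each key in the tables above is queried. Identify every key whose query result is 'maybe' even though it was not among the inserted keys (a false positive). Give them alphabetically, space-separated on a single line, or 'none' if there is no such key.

Answer: dog fox jay owl

Derivation:
Start: bits=000000
After insert 'koi': sets bits 0 1 3 -> bits=110100
After insert 'rat': sets bits 2 4 -> bits=111110
After insert 'bat': sets bits 0 3 5 -> bits=111111
Not inserted: dog fox jay owl — query each against bits=111111:
query dog: checks bit1=1, bit4=1 (all 1) -> maybe => FALSE POSITIVE
query fox: checks bit1=1, bit3=1, bit5=1 (all 1) -> maybe => FALSE POSITIVE
query jay: checks bit0=1, bit1=1, bit4=1 (all 1) -> maybe => FALSE POSITIVE
query owl: checks bit0=1, bit4=1 (all 1) -> maybe => FALSE POSITIVE
False positives (alphabetical): dog fox jay owl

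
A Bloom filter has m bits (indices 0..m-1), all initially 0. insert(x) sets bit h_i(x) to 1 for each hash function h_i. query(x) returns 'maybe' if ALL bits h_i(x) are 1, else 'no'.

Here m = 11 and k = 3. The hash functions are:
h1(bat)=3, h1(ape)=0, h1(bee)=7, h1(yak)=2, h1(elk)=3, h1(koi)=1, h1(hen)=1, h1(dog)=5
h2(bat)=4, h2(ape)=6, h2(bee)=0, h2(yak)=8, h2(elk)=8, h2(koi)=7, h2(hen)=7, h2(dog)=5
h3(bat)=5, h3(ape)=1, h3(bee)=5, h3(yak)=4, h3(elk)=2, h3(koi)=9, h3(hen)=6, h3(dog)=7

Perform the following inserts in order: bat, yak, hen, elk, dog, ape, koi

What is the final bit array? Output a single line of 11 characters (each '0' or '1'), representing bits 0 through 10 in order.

Start: bits=00000000000
After insert 'bat': sets bits 3 4 5 -> bits=00011100000
After insert 'yak': sets bits 2 4 8 -> bits=00111100100
After insert 'hen': sets bits 1 6 7 -> bits=01111111100
After insert 'elk': sets bits 2 3 8 -> bits=01111111100
After insert 'dog': sets bits 5 7 -> bits=01111111100
After insert 'ape': sets bits 0 1 6 -> bits=11111111100
After insert 'koi': sets bits 1 7 9 -> bits=11111111110

Answer: 11111111110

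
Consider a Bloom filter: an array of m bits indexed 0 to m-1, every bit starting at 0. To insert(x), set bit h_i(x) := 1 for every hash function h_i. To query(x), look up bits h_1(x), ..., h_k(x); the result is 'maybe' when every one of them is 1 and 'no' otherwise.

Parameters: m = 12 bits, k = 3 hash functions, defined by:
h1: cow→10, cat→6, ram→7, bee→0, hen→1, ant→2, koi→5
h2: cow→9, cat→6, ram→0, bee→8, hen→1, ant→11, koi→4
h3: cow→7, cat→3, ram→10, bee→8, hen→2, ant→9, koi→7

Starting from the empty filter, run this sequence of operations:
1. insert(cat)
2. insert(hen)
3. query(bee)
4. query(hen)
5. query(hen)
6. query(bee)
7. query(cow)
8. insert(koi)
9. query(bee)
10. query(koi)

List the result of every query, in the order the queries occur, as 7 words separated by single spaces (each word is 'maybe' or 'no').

Start: bits=000000000000
Op 1: insert cat -> sets bits 3 6 -> bits=000100100000
Op 2: insert hen -> sets bits 1 2 -> bits=011100100000
Op 3: query bee -> checks bit0=0, bit8=0 (has a 0) -> no
Op 4: query hen -> checks bit1=1, bit2=1 (all 1) -> maybe
Op 5: query hen -> checks bit1=1, bit2=1 (all 1) -> maybe
Op 6: query bee -> checks bit0=0, bit8=0 (has a 0) -> no
Op 7: query cow -> checks bit7=0, bit9=0, bit10=0 (has a 0) -> no
Op 8: insert koi -> sets bits 4 5 7 -> bits=011111110000
Op 9: query bee -> checks bit0=0, bit8=0 (has a 0) -> no
Op 10: query koi -> checks bit4=1, bit5=1, bit7=1 (all 1) -> maybe
Query results in order: no maybe maybe no no no maybe

Answer: no maybe maybe no no no maybe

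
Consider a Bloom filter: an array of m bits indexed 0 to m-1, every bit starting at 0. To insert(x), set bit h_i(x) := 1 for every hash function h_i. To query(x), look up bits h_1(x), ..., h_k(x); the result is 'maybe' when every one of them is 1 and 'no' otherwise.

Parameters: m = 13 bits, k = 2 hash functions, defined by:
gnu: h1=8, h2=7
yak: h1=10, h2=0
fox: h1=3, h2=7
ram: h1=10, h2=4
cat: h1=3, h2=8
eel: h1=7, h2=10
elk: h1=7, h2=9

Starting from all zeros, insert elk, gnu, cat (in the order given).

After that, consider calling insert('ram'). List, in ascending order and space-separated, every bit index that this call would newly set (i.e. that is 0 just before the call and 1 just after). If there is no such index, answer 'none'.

Answer: 4 10

Derivation:
Start: bits=0000000000000
After insert 'elk': sets bits 7 9 -> bits=0000000101000
After insert 'gnu': sets bits 7 8 -> bits=0000000111000
After insert 'cat': sets bits 3 8 -> bits=0001000111000
insert 'ram' would touch bits 4 10; currently bit4=0, bit10=0
Bits that are 0 among those (would change 0->1): 4 10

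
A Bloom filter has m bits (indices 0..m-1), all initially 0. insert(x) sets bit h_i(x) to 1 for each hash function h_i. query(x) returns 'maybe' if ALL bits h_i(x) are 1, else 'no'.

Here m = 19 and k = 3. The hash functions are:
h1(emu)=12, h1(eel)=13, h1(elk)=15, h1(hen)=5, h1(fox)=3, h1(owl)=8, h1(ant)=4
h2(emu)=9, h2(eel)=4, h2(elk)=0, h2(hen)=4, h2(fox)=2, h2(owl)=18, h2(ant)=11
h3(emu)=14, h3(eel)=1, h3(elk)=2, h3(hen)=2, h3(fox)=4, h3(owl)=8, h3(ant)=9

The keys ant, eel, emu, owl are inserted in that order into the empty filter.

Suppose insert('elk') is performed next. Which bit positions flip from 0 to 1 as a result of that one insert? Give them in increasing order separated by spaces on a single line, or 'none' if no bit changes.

Start: bits=0000000000000000000
After insert 'ant': sets bits 4 9 11 -> bits=0000100001010000000
After insert 'eel': sets bits 1 4 13 -> bits=0100100001010100000
After insert 'emu': sets bits 9 12 14 -> bits=0100100001011110000
After insert 'owl': sets bits 8 18 -> bits=0100100011011110001
insert 'elk' would touch bits 0 2 15; currently bit0=0, bit2=0, bit15=0
Bits that are 0 among those (would change 0->1): 0 2 15

Answer: 0 2 15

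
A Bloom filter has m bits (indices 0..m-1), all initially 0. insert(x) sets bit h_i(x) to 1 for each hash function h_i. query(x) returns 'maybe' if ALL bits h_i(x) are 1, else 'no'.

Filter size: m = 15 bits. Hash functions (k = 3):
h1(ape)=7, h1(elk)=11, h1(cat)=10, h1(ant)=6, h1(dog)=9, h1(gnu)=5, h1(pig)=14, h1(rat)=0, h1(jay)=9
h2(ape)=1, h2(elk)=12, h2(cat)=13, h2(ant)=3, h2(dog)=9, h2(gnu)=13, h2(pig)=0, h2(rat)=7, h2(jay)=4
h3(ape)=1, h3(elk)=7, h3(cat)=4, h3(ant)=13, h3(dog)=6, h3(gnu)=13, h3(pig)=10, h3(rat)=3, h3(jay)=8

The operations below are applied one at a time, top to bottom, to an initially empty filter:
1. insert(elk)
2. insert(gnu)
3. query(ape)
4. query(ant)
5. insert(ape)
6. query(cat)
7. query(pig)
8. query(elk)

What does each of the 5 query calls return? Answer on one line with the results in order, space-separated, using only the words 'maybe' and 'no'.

Start: bits=000000000000000
Op 1: insert elk -> sets bits 7 11 12 -> bits=000000010001100
Op 2: insert gnu -> sets bits 5 13 -> bits=000001010001110
Op 3: query ape -> checks bit1=0, bit7=1 (has a 0) -> no
Op 4: query ant -> checks bit3=0, bit6=0, bit13=1 (has a 0) -> no
Op 5: insert ape -> sets bits 1 7 -> bits=010001010001110
Op 6: query cat -> checks bit4=0, bit10=0, bit13=1 (has a 0) -> no
Op 7: query pig -> checks bit0=0, bit10=0, bit14=0 (has a 0) -> no
Op 8: query elk -> checks bit7=1, bit11=1, bit12=1 (all 1) -> maybe
Query results in order: no no no no maybe

Answer: no no no no maybe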